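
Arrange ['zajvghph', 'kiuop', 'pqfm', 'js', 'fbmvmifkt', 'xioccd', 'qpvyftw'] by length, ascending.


Compute lengths:
  'zajvghph' has length 8
  'kiuop' has length 5
  'pqfm' has length 4
  'js' has length 2
  'fbmvmifkt' has length 9
  'xioccd' has length 6
  'qpvyftw' has length 7
Lengths in increasing order: 2 < 4 < 5 < 6 < 7 < 8 < 9
Listing the words in that order gives the answer.
Final answer: ['js', 'pqfm', 'kiuop', 'xioccd', 'qpvyftw', 'zajvghph', 'fbmvmifkt']


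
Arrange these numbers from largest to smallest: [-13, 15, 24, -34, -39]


Original list: [-13, 15, 24, -34, -39]
Repeatedly take the largest remaining element:
  Remaining [-13, 15, 24, -34, -39] -> largest is 24
  Remaining [-13, 15, -34, -39] -> largest is 15
  Remaining [-13, -34, -39] -> largest is -13
  Remaining [-34, -39] -> largest is -34
  Remaining [-39] -> largest is -39
Collecting the picks in order gives the descending list.
Final answer: [24, 15, -13, -34, -39]


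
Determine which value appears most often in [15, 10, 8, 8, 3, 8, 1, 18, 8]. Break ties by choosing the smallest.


Count the frequency of each value:
  1 appears 1 time(s)
  3 appears 1 time(s)
  8 appears 4 time(s)
  10 appears 1 time(s)
  15 appears 1 time(s)
  18 appears 1 time(s)
Maximum frequency is 4.
Only 8 reaches that frequency, so it is the mode.
Final answer: 8


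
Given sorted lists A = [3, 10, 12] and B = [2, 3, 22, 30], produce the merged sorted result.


List A: [3, 10, 12]
List B: [2, 3, 22, 30]
Repeatedly compare the front elements and take the smaller:
  3 vs 2 -> take 2
  3 vs 3 -> take 3
  10 vs 3 -> take 3
  10 vs 22 -> take 10
  12 vs 22 -> take 12
  A is exhausted; append the rest of B: [22, 30]
Final answer: [2, 3, 3, 10, 12, 22, 30]


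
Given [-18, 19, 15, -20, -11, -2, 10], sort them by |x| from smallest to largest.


Compute absolute values:
  |-18| = 18
  |19| = 19
  |15| = 15
  |-20| = 20
  |-11| = 11
  |-2| = 2
  |10| = 10
Absolute values in increasing order: 2 < 10 < 11 < 15 < 18 < 19 < 20
Listing the original numbers in that order gives the answer.
Final answer: [-2, 10, -11, 15, -18, 19, -20]


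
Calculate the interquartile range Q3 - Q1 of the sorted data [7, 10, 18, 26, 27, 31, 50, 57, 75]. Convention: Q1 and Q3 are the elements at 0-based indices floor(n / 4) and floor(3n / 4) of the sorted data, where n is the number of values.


The data has n = 9 elements.
Q1 index = floor(9 / 4) = floor(2.25) = 2; Q3 index = floor(3 * 9 / 4) = floor(6.75) = 6
Q1 = element at index 2 = 18
Q3 = element at index 6 = 50
IQR = 50 - 18 = 32
Final answer: 32


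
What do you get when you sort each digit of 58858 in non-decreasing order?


The number 58858 has digits: 5, 8, 8, 5, 8
Sorted: 5, 5, 8, 8, 8
Joining the sorted digits gives the result.
Final answer: 55888


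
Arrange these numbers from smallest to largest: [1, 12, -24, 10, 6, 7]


Original list: [1, 12, -24, 10, 6, 7]
Repeatedly take the smallest remaining element:
  Remaining [1, 12, -24, 10, 6, 7] -> smallest is -24
  Remaining [1, 12, 10, 6, 7] -> smallest is 1
  Remaining [12, 10, 6, 7] -> smallest is 6
  Remaining [12, 10, 7] -> smallest is 7
  Remaining [12, 10] -> smallest is 10
  Remaining [12] -> smallest is 12
Collecting the picks in order gives the sorted list.
Final answer: [-24, 1, 6, 7, 10, 12]


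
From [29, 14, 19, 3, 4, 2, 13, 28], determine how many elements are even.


Check each element:
  29 is odd
  14 is even
  19 is odd
  3 is odd
  4 is even
  2 is even
  13 is odd
  28 is even
Evens: [14, 4, 2, 28]
Count of evens = 4
Final answer: 4


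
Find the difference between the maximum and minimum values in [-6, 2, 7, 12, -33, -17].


Maximum value: 12
Minimum value: -33
Range = 12 - (-33) = 45
Final answer: 45


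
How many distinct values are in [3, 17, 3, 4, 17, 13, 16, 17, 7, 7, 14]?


List all unique values:
Distinct values: [3, 4, 7, 13, 14, 16, 17]
Count = 7
Final answer: 7


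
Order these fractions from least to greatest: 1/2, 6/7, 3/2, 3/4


Convert to decimal for comparison:
  1/2 = 0.5
  6/7 = 0.8571
  3/2 = 1.5
  3/4 = 0.75
Decimals in increasing order: 0.5 < 0.75 < 0.8571 < 1.5
Writing each back as its fraction gives the sorted order.
Final answer: 1/2, 3/4, 6/7, 3/2


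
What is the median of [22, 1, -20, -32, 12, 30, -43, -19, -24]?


First, sort the list: [-43, -32, -24, -20, -19, 1, 12, 22, 30]
The list has 9 elements (odd count).
The middle index is 4 (0-based), and the element there is -19.
Final answer: -19


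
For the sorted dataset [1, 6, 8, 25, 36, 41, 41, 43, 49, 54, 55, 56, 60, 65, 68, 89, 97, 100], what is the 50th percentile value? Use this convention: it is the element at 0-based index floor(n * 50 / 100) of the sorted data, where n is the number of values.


The dataset has n = 18 elements.
Index = floor(18 * 50 / 100) = floor(900 / 100) = floor(9) = 9
Counting from index 0 in the sorted data, the element at index 9 is 54.
Final answer: 54


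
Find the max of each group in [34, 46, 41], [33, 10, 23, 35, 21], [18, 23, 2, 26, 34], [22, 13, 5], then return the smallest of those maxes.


Find max of each group:
  Group 1: [34, 46, 41] -> max = 46
  Group 2: [33, 10, 23, 35, 21] -> max = 35
  Group 3: [18, 23, 2, 26, 34] -> max = 34
  Group 4: [22, 13, 5] -> max = 22
Maxes: [46, 35, 34, 22]
Minimum of maxes = 22
Final answer: 22


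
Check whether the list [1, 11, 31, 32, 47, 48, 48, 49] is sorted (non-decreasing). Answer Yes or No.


Check consecutive pairs:
  1 <= 11? True
  11 <= 31? True
  31 <= 32? True
  32 <= 47? True
  47 <= 48? True
  48 <= 48? True
  48 <= 49? True
Every consecutive pair is in order, so the list is non-decreasing.
Final answer: Yes


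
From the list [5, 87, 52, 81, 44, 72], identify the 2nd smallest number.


Sort ascending: [5, 44, 52, 72, 81, 87]
The 2nd element (1-indexed) is at index 1.
Value = 44
Final answer: 44


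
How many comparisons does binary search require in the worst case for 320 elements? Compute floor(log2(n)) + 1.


Binary search halves the search space each step.
Maximum comparisons = floor(log2(320)) + 1
log2(320) = 8.3219
floor(log2(320)) = 8, so 8 + 1 = 9
Final answer: 9


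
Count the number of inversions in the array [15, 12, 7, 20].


For each element, count the later elements that are smaller than it:
  15 (index 0): smaller elements after it = [12, 7] -> 2
  12 (index 1): smaller elements after it = [7] -> 1
  7 (index 2): smaller elements after it = [] -> 0
Total inversions = 2 + 1 + 0 = 3
Final answer: 3


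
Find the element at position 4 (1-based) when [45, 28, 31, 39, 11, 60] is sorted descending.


Sort descending: [60, 45, 39, 31, 28, 11]
The 4th element (1-indexed) is at index 3.
Value = 31
Final answer: 31


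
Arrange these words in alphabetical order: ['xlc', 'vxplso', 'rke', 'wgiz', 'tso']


Compare strings character by character (the first differing letter decides):
  'rke' < 'tso' since 'r' < 't' at position 1
  'tso' < 'vxplso' since 't' < 'v' at position 1
  'vxplso' < 'wgiz' since 'v' < 'w' at position 1
  'wgiz' < 'xlc' since 'w' < 'x' at position 1
Chaining these comparisons gives the alphabetical order.
Final answer: ['rke', 'tso', 'vxplso', 'wgiz', 'xlc']


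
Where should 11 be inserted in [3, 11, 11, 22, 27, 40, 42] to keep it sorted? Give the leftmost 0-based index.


List is sorted: [3, 11, 11, 22, 27, 40, 42]
We need the leftmost position where 11 can be inserted, i.e. the first index whose element is >= 11 (or the end of the list if none is).
Binary search with low=0, high=7 (0-based indices):
  low=0, high=7, mid=3: a[3]=22 >= 11, so high = 3
  low=0, high=3, mid=1: a[1]=11 >= 11, so high = 1
  low=0, high=1, mid=0: a[0]=3 < 11, so low = 1
Now low = high = 1, so the insertion index is 1.
Final answer: 1


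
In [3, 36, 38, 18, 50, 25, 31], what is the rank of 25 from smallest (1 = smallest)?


Sort ascending: [3, 18, 25, 31, 36, 38, 50]
Find 25 in the sorted list.
25 is at position 3 (1-indexed).
Final answer: 3


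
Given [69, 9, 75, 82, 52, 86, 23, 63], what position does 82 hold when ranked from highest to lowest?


Sort descending: [86, 82, 75, 69, 63, 52, 23, 9]
Find 82 in the sorted list.
82 is at position 2.
Final answer: 2


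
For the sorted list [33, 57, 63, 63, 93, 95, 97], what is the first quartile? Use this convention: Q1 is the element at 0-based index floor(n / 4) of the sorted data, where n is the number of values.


The list has n = 7 elements.
Q1 index = floor(7 / 4) = floor(1.75) = 1
Counting from index 0 in the sorted data, the element at index 1 is 57.
Final answer: 57


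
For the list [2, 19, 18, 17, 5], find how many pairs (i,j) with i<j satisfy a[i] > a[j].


For each element, count the later elements that are smaller than it:
  2 (index 0): smaller elements after it = [] -> 0
  19 (index 1): smaller elements after it = [18, 17, 5] -> 3
  18 (index 2): smaller elements after it = [17, 5] -> 2
  17 (index 3): smaller elements after it = [5] -> 1
Total inversions = 0 + 3 + 2 + 1 = 6
Final answer: 6


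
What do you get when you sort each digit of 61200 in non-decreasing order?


The number 61200 has digits: 6, 1, 2, 0, 0
Sorted: 0, 0, 1, 2, 6
Joining the sorted digits gives the result.
Final answer: 00126


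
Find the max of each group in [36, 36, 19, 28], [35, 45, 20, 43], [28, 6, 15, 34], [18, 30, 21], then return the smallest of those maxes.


Find max of each group:
  Group 1: [36, 36, 19, 28] -> max = 36
  Group 2: [35, 45, 20, 43] -> max = 45
  Group 3: [28, 6, 15, 34] -> max = 34
  Group 4: [18, 30, 21] -> max = 30
Maxes: [36, 45, 34, 30]
Minimum of maxes = 30
Final answer: 30


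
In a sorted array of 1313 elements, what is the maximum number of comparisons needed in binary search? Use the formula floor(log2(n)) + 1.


Binary search halves the search space each step.
Maximum comparisons = floor(log2(1313)) + 1
log2(1313) = 10.3587
floor(log2(1313)) = 10, so 10 + 1 = 11
Final answer: 11


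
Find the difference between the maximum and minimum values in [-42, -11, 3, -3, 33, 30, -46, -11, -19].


Maximum value: 33
Minimum value: -46
Range = 33 - (-46) = 79
Final answer: 79


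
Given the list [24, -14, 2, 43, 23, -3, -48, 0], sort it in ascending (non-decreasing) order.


Original list: [24, -14, 2, 43, 23, -3, -48, 0]
Repeatedly take the smallest remaining element:
  Remaining [24, -14, 2, 43, 23, -3, -48, 0] -> smallest is -48
  Remaining [24, -14, 2, 43, 23, -3, 0] -> smallest is -14
  Remaining [24, 2, 43, 23, -3, 0] -> smallest is -3
  Remaining [24, 2, 43, 23, 0] -> smallest is 0
  Remaining [24, 2, 43, 23] -> smallest is 2
  Remaining [24, 43, 23] -> smallest is 23
  Remaining [24, 43] -> smallest is 24
  Remaining [43] -> smallest is 43
Collecting the picks in order gives the sorted list.
Final answer: [-48, -14, -3, 0, 2, 23, 24, 43]


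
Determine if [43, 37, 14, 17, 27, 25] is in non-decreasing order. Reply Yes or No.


Check consecutive pairs:
  43 <= 37? False
  37 <= 14? False
  14 <= 17? True
  17 <= 27? True
  27 <= 25? False
3 consecutive pair(s) are out of order, so the list is not sorted.
Final answer: No


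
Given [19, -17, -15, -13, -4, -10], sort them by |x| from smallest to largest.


Compute absolute values:
  |19| = 19
  |-17| = 17
  |-15| = 15
  |-13| = 13
  |-4| = 4
  |-10| = 10
Absolute values in increasing order: 4 < 10 < 13 < 15 < 17 < 19
Listing the original numbers in that order gives the answer.
Final answer: [-4, -10, -13, -15, -17, 19]


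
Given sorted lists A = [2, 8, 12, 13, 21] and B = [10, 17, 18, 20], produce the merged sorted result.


List A: [2, 8, 12, 13, 21]
List B: [10, 17, 18, 20]
Repeatedly compare the front elements and take the smaller:
  2 vs 10 -> take 2
  8 vs 10 -> take 8
  12 vs 10 -> take 10
  12 vs 17 -> take 12
  13 vs 17 -> take 13
  21 vs 17 -> take 17
  21 vs 18 -> take 18
  21 vs 20 -> take 20
  B is exhausted; append the rest of A: [21]
Final answer: [2, 8, 10, 12, 13, 17, 18, 20, 21]


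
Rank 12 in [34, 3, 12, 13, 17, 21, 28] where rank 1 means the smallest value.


Sort ascending: [3, 12, 13, 17, 21, 28, 34]
Find 12 in the sorted list.
12 is at position 2 (1-indexed).
Final answer: 2


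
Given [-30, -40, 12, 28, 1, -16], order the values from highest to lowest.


Original list: [-30, -40, 12, 28, 1, -16]
Repeatedly take the largest remaining element:
  Remaining [-30, -40, 12, 28, 1, -16] -> largest is 28
  Remaining [-30, -40, 12, 1, -16] -> largest is 12
  Remaining [-30, -40, 1, -16] -> largest is 1
  Remaining [-30, -40, -16] -> largest is -16
  Remaining [-30, -40] -> largest is -30
  Remaining [-40] -> largest is -40
Collecting the picks in order gives the descending list.
Final answer: [28, 12, 1, -16, -30, -40]


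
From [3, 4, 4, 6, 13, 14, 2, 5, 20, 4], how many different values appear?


List all unique values:
Distinct values: [2, 3, 4, 5, 6, 13, 14, 20]
Count = 8
Final answer: 8


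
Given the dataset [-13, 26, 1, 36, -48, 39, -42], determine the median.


First, sort the list: [-48, -42, -13, 1, 26, 36, 39]
The list has 7 elements (odd count).
The middle index is 3 (0-based), and the element there is 1.
Final answer: 1


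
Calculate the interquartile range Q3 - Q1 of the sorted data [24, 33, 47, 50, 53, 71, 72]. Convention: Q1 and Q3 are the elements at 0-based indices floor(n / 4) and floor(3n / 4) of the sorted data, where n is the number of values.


The data has n = 7 elements.
Q1 index = floor(7 / 4) = floor(1.75) = 1; Q3 index = floor(3 * 7 / 4) = floor(5.25) = 5
Q1 = element at index 1 = 33
Q3 = element at index 5 = 71
IQR = 71 - 33 = 38
Final answer: 38


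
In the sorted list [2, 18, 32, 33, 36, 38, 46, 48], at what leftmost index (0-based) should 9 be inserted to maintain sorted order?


List is sorted: [2, 18, 32, 33, 36, 38, 46, 48]
We need the leftmost position where 9 can be inserted, i.e. the first index whose element is >= 9 (or the end of the list if none is).
Binary search with low=0, high=8 (0-based indices):
  low=0, high=8, mid=4: a[4]=36 >= 9, so high = 4
  low=0, high=4, mid=2: a[2]=32 >= 9, so high = 2
  low=0, high=2, mid=1: a[1]=18 >= 9, so high = 1
  low=0, high=1, mid=0: a[0]=2 < 9, so low = 1
Now low = high = 1, so the insertion index is 1.
Final answer: 1


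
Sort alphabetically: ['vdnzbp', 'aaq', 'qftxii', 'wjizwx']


Compare strings character by character (the first differing letter decides):
  'aaq' < 'qftxii' since 'a' < 'q' at position 1
  'qftxii' < 'vdnzbp' since 'q' < 'v' at position 1
  'vdnzbp' < 'wjizwx' since 'v' < 'w' at position 1
Chaining these comparisons gives the alphabetical order.
Final answer: ['aaq', 'qftxii', 'vdnzbp', 'wjizwx']


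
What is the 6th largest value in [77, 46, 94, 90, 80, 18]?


Sort descending: [94, 90, 80, 77, 46, 18]
The 6th element (1-indexed) is at index 5.
Value = 18
Final answer: 18


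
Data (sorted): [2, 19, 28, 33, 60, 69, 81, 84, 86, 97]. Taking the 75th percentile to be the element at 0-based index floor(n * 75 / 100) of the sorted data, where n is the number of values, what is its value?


The dataset has n = 10 elements.
Index = floor(10 * 75 / 100) = floor(750 / 100) = floor(7.5) = 7
Counting from index 0 in the sorted data, the element at index 7 is 84.
Final answer: 84


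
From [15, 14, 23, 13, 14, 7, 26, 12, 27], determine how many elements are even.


Check each element:
  15 is odd
  14 is even
  23 is odd
  13 is odd
  14 is even
  7 is odd
  26 is even
  12 is even
  27 is odd
Evens: [14, 14, 26, 12]
Count of evens = 4
Final answer: 4


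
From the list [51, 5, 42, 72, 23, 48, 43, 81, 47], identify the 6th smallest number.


Sort ascending: [5, 23, 42, 43, 47, 48, 51, 72, 81]
The 6th element (1-indexed) is at index 5.
Value = 48
Final answer: 48


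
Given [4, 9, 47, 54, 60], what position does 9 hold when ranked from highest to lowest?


Sort descending: [60, 54, 47, 9, 4]
Find 9 in the sorted list.
9 is at position 4.
Final answer: 4


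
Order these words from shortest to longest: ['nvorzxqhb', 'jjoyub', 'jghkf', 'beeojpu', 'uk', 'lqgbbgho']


Compute lengths:
  'nvorzxqhb' has length 9
  'jjoyub' has length 6
  'jghkf' has length 5
  'beeojpu' has length 7
  'uk' has length 2
  'lqgbbgho' has length 8
Lengths in increasing order: 2 < 5 < 6 < 7 < 8 < 9
Listing the words in that order gives the answer.
Final answer: ['uk', 'jghkf', 'jjoyub', 'beeojpu', 'lqgbbgho', 'nvorzxqhb']


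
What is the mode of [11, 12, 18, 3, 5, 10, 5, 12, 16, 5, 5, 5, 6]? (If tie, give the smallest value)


Count the frequency of each value:
  3 appears 1 time(s)
  5 appears 5 time(s)
  6 appears 1 time(s)
  10 appears 1 time(s)
  11 appears 1 time(s)
  12 appears 2 time(s)
  16 appears 1 time(s)
  18 appears 1 time(s)
Maximum frequency is 5.
Only 5 reaches that frequency, so it is the mode.
Final answer: 5


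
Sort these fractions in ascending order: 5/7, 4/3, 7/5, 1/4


Convert to decimal for comparison:
  5/7 = 0.7143
  4/3 = 1.3333
  7/5 = 1.4
  1/4 = 0.25
Decimals in increasing order: 0.25 < 0.7143 < 1.3333 < 1.4
Writing each back as its fraction gives the sorted order.
Final answer: 1/4, 5/7, 4/3, 7/5


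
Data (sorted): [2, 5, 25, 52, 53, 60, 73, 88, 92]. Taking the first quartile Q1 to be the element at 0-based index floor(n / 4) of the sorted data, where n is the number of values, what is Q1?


The list has n = 9 elements.
Q1 index = floor(9 / 4) = floor(2.25) = 2
Counting from index 0 in the sorted data, the element at index 2 is 25.
Final answer: 25


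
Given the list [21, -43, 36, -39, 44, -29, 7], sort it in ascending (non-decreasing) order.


Original list: [21, -43, 36, -39, 44, -29, 7]
Repeatedly take the smallest remaining element:
  Remaining [21, -43, 36, -39, 44, -29, 7] -> smallest is -43
  Remaining [21, 36, -39, 44, -29, 7] -> smallest is -39
  Remaining [21, 36, 44, -29, 7] -> smallest is -29
  Remaining [21, 36, 44, 7] -> smallest is 7
  Remaining [21, 36, 44] -> smallest is 21
  Remaining [36, 44] -> smallest is 36
  Remaining [44] -> smallest is 44
Collecting the picks in order gives the sorted list.
Final answer: [-43, -39, -29, 7, 21, 36, 44]


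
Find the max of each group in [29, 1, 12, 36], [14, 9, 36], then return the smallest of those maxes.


Find max of each group:
  Group 1: [29, 1, 12, 36] -> max = 36
  Group 2: [14, 9, 36] -> max = 36
Maxes: [36, 36]
Minimum of maxes = 36
Final answer: 36


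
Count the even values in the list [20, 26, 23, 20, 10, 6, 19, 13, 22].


Check each element:
  20 is even
  26 is even
  23 is odd
  20 is even
  10 is even
  6 is even
  19 is odd
  13 is odd
  22 is even
Evens: [20, 26, 20, 10, 6, 22]
Count of evens = 6
Final answer: 6


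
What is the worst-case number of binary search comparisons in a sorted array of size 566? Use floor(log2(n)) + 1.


Binary search halves the search space each step.
Maximum comparisons = floor(log2(566)) + 1
log2(566) = 9.1447
floor(log2(566)) = 9, so 9 + 1 = 10
Final answer: 10


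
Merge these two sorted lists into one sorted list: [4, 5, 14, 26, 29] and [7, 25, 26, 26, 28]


List A: [4, 5, 14, 26, 29]
List B: [7, 25, 26, 26, 28]
Repeatedly compare the front elements and take the smaller:
  4 vs 7 -> take 4
  5 vs 7 -> take 5
  14 vs 7 -> take 7
  14 vs 25 -> take 14
  26 vs 25 -> take 25
  26 vs 26 -> take 26
  29 vs 26 -> take 26
  29 vs 26 -> take 26
  29 vs 28 -> take 28
  B is exhausted; append the rest of A: [29]
Final answer: [4, 5, 7, 14, 25, 26, 26, 26, 28, 29]


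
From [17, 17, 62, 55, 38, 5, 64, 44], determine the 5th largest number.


Sort descending: [64, 62, 55, 44, 38, 17, 17, 5]
The 5th element (1-indexed) is at index 4.
Value = 38
Final answer: 38


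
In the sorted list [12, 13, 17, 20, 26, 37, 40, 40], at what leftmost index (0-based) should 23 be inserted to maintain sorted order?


List is sorted: [12, 13, 17, 20, 26, 37, 40, 40]
We need the leftmost position where 23 can be inserted, i.e. the first index whose element is >= 23 (or the end of the list if none is).
Binary search with low=0, high=8 (0-based indices):
  low=0, high=8, mid=4: a[4]=26 >= 23, so high = 4
  low=0, high=4, mid=2: a[2]=17 < 23, so low = 3
  low=3, high=4, mid=3: a[3]=20 < 23, so low = 4
Now low = high = 4, so the insertion index is 4.
Final answer: 4


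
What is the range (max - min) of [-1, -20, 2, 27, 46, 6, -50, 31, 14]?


Maximum value: 46
Minimum value: -50
Range = 46 - (-50) = 96
Final answer: 96


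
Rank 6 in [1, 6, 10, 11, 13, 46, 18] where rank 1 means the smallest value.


Sort ascending: [1, 6, 10, 11, 13, 18, 46]
Find 6 in the sorted list.
6 is at position 2 (1-indexed).
Final answer: 2


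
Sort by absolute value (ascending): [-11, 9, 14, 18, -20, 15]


Compute absolute values:
  |-11| = 11
  |9| = 9
  |14| = 14
  |18| = 18
  |-20| = 20
  |15| = 15
Absolute values in increasing order: 9 < 11 < 14 < 15 < 18 < 20
Listing the original numbers in that order gives the answer.
Final answer: [9, -11, 14, 15, 18, -20]


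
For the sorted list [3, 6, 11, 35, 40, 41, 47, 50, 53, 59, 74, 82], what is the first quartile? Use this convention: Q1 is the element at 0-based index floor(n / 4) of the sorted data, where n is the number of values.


The list has n = 12 elements.
Q1 index = floor(12 / 4) = floor(3) = 3
Counting from index 0 in the sorted data, the element at index 3 is 35.
Final answer: 35


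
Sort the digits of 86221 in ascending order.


The number 86221 has digits: 8, 6, 2, 2, 1
Sorted: 1, 2, 2, 6, 8
Joining the sorted digits gives the result.
Final answer: 12268


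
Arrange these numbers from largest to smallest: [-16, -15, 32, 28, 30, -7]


Original list: [-16, -15, 32, 28, 30, -7]
Repeatedly take the largest remaining element:
  Remaining [-16, -15, 32, 28, 30, -7] -> largest is 32
  Remaining [-16, -15, 28, 30, -7] -> largest is 30
  Remaining [-16, -15, 28, -7] -> largest is 28
  Remaining [-16, -15, -7] -> largest is -7
  Remaining [-16, -15] -> largest is -15
  Remaining [-16] -> largest is -16
Collecting the picks in order gives the descending list.
Final answer: [32, 30, 28, -7, -15, -16]


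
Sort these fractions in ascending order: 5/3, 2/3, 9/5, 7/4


Convert to decimal for comparison:
  5/3 = 1.6667
  2/3 = 0.6667
  9/5 = 1.8
  7/4 = 1.75
Decimals in increasing order: 0.6667 < 1.6667 < 1.75 < 1.8
Writing each back as its fraction gives the sorted order.
Final answer: 2/3, 5/3, 7/4, 9/5


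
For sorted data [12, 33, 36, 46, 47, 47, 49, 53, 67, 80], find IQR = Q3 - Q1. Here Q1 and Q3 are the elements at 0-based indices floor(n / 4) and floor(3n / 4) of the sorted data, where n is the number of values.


The data has n = 10 elements.
Q1 index = floor(10 / 4) = floor(2.5) = 2; Q3 index = floor(3 * 10 / 4) = floor(7.5) = 7
Q1 = element at index 2 = 36
Q3 = element at index 7 = 53
IQR = 53 - 36 = 17
Final answer: 17


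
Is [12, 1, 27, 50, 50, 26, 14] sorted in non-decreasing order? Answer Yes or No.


Check consecutive pairs:
  12 <= 1? False
  1 <= 27? True
  27 <= 50? True
  50 <= 50? True
  50 <= 26? False
  26 <= 14? False
3 consecutive pair(s) are out of order, so the list is not sorted.
Final answer: No


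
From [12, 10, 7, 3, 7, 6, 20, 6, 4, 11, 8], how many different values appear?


List all unique values:
Distinct values: [3, 4, 6, 7, 8, 10, 11, 12, 20]
Count = 9
Final answer: 9


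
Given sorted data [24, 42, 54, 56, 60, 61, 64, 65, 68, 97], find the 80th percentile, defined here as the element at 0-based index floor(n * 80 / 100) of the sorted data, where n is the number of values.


The dataset has n = 10 elements.
Index = floor(10 * 80 / 100) = floor(800 / 100) = floor(8) = 8
Counting from index 0 in the sorted data, the element at index 8 is 68.
Final answer: 68


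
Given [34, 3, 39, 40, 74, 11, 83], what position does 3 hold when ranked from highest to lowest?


Sort descending: [83, 74, 40, 39, 34, 11, 3]
Find 3 in the sorted list.
3 is at position 7.
Final answer: 7


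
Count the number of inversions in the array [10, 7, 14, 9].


For each element, count the later elements that are smaller than it:
  10 (index 0): smaller elements after it = [7, 9] -> 2
  7 (index 1): smaller elements after it = [] -> 0
  14 (index 2): smaller elements after it = [9] -> 1
Total inversions = 2 + 0 + 1 = 3
Final answer: 3


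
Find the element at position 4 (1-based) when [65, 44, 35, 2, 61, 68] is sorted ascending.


Sort ascending: [2, 35, 44, 61, 65, 68]
The 4th element (1-indexed) is at index 3.
Value = 61
Final answer: 61


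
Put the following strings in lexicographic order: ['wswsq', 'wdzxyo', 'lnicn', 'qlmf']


Compare strings character by character (the first differing letter decides):
  'lnicn' < 'qlmf' since 'l' < 'q' at position 1
  'qlmf' < 'wdzxyo' since 'q' < 'w' at position 1
  'wdzxyo' < 'wswsq' since 'd' < 's' at position 2
Chaining these comparisons gives the alphabetical order.
Final answer: ['lnicn', 'qlmf', 'wdzxyo', 'wswsq']


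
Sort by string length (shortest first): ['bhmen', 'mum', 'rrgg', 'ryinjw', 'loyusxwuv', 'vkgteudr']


Compute lengths:
  'bhmen' has length 5
  'mum' has length 3
  'rrgg' has length 4
  'ryinjw' has length 6
  'loyusxwuv' has length 9
  'vkgteudr' has length 8
Lengths in increasing order: 3 < 4 < 5 < 6 < 8 < 9
Listing the words in that order gives the answer.
Final answer: ['mum', 'rrgg', 'bhmen', 'ryinjw', 'vkgteudr', 'loyusxwuv']


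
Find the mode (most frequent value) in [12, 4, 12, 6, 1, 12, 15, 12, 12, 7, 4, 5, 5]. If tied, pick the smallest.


Count the frequency of each value:
  1 appears 1 time(s)
  4 appears 2 time(s)
  5 appears 2 time(s)
  6 appears 1 time(s)
  7 appears 1 time(s)
  12 appears 5 time(s)
  15 appears 1 time(s)
Maximum frequency is 5.
Only 12 reaches that frequency, so it is the mode.
Final answer: 12


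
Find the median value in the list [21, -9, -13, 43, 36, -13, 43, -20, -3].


First, sort the list: [-20, -13, -13, -9, -3, 21, 36, 43, 43]
The list has 9 elements (odd count).
The middle index is 4 (0-based), and the element there is -3.
Final answer: -3


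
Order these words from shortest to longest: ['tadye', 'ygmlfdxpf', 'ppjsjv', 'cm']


Compute lengths:
  'tadye' has length 5
  'ygmlfdxpf' has length 9
  'ppjsjv' has length 6
  'cm' has length 2
Lengths in increasing order: 2 < 5 < 6 < 9
Listing the words in that order gives the answer.
Final answer: ['cm', 'tadye', 'ppjsjv', 'ygmlfdxpf']


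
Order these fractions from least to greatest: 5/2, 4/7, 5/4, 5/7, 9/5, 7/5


Convert to decimal for comparison:
  5/2 = 2.5
  4/7 = 0.5714
  5/4 = 1.25
  5/7 = 0.7143
  9/5 = 1.8
  7/5 = 1.4
Decimals in increasing order: 0.5714 < 0.7143 < 1.25 < 1.4 < 1.8 < 2.5
Writing each back as its fraction gives the sorted order.
Final answer: 4/7, 5/7, 5/4, 7/5, 9/5, 5/2


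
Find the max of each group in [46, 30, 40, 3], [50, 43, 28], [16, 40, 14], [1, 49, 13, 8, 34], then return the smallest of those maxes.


Find max of each group:
  Group 1: [46, 30, 40, 3] -> max = 46
  Group 2: [50, 43, 28] -> max = 50
  Group 3: [16, 40, 14] -> max = 40
  Group 4: [1, 49, 13, 8, 34] -> max = 49
Maxes: [46, 50, 40, 49]
Minimum of maxes = 40
Final answer: 40


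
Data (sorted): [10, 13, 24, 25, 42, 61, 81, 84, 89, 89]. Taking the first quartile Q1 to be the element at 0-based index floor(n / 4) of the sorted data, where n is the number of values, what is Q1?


The list has n = 10 elements.
Q1 index = floor(10 / 4) = floor(2.5) = 2
Counting from index 0 in the sorted data, the element at index 2 is 24.
Final answer: 24


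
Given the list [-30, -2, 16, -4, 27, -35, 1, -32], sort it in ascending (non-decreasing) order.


Original list: [-30, -2, 16, -4, 27, -35, 1, -32]
Repeatedly take the smallest remaining element:
  Remaining [-30, -2, 16, -4, 27, -35, 1, -32] -> smallest is -35
  Remaining [-30, -2, 16, -4, 27, 1, -32] -> smallest is -32
  Remaining [-30, -2, 16, -4, 27, 1] -> smallest is -30
  Remaining [-2, 16, -4, 27, 1] -> smallest is -4
  Remaining [-2, 16, 27, 1] -> smallest is -2
  Remaining [16, 27, 1] -> smallest is 1
  Remaining [16, 27] -> smallest is 16
  Remaining [27] -> smallest is 27
Collecting the picks in order gives the sorted list.
Final answer: [-35, -32, -30, -4, -2, 1, 16, 27]


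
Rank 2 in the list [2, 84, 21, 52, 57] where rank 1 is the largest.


Sort descending: [84, 57, 52, 21, 2]
Find 2 in the sorted list.
2 is at position 5.
Final answer: 5


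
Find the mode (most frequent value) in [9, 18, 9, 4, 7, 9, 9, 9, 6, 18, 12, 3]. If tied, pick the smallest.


Count the frequency of each value:
  3 appears 1 time(s)
  4 appears 1 time(s)
  6 appears 1 time(s)
  7 appears 1 time(s)
  9 appears 5 time(s)
  12 appears 1 time(s)
  18 appears 2 time(s)
Maximum frequency is 5.
Only 9 reaches that frequency, so it is the mode.
Final answer: 9


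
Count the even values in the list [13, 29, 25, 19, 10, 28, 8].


Check each element:
  13 is odd
  29 is odd
  25 is odd
  19 is odd
  10 is even
  28 is even
  8 is even
Evens: [10, 28, 8]
Count of evens = 3
Final answer: 3


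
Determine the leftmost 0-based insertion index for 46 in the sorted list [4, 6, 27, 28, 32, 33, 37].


List is sorted: [4, 6, 27, 28, 32, 33, 37]
We need the leftmost position where 46 can be inserted, i.e. the first index whose element is >= 46 (or the end of the list if none is).
Binary search with low=0, high=7 (0-based indices):
  low=0, high=7, mid=3: a[3]=28 < 46, so low = 4
  low=4, high=7, mid=5: a[5]=33 < 46, so low = 6
  low=6, high=7, mid=6: a[6]=37 < 46, so low = 7
Now low = high = 7, so the insertion index is 7.
Final answer: 7


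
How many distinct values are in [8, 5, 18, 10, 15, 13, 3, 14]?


List all unique values:
Distinct values: [3, 5, 8, 10, 13, 14, 15, 18]
Count = 8
Final answer: 8


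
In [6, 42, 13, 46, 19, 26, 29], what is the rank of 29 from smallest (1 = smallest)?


Sort ascending: [6, 13, 19, 26, 29, 42, 46]
Find 29 in the sorted list.
29 is at position 5 (1-indexed).
Final answer: 5


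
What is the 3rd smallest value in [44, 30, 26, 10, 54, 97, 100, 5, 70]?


Sort ascending: [5, 10, 26, 30, 44, 54, 70, 97, 100]
The 3rd element (1-indexed) is at index 2.
Value = 26
Final answer: 26


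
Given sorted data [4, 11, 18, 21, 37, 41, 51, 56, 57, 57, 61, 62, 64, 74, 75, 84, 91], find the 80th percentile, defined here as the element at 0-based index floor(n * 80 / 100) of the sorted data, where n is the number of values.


The dataset has n = 17 elements.
Index = floor(17 * 80 / 100) = floor(1360 / 100) = floor(13.6) = 13
Counting from index 0 in the sorted data, the element at index 13 is 74.
Final answer: 74


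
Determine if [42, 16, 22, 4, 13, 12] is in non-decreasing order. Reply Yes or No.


Check consecutive pairs:
  42 <= 16? False
  16 <= 22? True
  22 <= 4? False
  4 <= 13? True
  13 <= 12? False
3 consecutive pair(s) are out of order, so the list is not sorted.
Final answer: No


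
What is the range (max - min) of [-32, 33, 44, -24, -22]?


Maximum value: 44
Minimum value: -32
Range = 44 - (-32) = 76
Final answer: 76


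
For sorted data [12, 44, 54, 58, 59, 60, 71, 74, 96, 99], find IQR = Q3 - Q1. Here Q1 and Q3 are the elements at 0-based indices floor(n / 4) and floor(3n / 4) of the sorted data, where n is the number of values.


The data has n = 10 elements.
Q1 index = floor(10 / 4) = floor(2.5) = 2; Q3 index = floor(3 * 10 / 4) = floor(7.5) = 7
Q1 = element at index 2 = 54
Q3 = element at index 7 = 74
IQR = 74 - 54 = 20
Final answer: 20


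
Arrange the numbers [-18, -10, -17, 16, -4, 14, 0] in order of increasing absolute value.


Compute absolute values:
  |-18| = 18
  |-10| = 10
  |-17| = 17
  |16| = 16
  |-4| = 4
  |14| = 14
  |0| = 0
Absolute values in increasing order: 0 < 4 < 10 < 14 < 16 < 17 < 18
Listing the original numbers in that order gives the answer.
Final answer: [0, -4, -10, 14, 16, -17, -18]


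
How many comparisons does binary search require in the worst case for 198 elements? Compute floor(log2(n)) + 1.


Binary search halves the search space each step.
Maximum comparisons = floor(log2(198)) + 1
log2(198) = 7.6294
floor(log2(198)) = 7, so 7 + 1 = 8
Final answer: 8


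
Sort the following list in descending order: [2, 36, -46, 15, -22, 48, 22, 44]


Original list: [2, 36, -46, 15, -22, 48, 22, 44]
Repeatedly take the largest remaining element:
  Remaining [2, 36, -46, 15, -22, 48, 22, 44] -> largest is 48
  Remaining [2, 36, -46, 15, -22, 22, 44] -> largest is 44
  Remaining [2, 36, -46, 15, -22, 22] -> largest is 36
  Remaining [2, -46, 15, -22, 22] -> largest is 22
  Remaining [2, -46, 15, -22] -> largest is 15
  Remaining [2, -46, -22] -> largest is 2
  Remaining [-46, -22] -> largest is -22
  Remaining [-46] -> largest is -46
Collecting the picks in order gives the descending list.
Final answer: [48, 44, 36, 22, 15, 2, -22, -46]


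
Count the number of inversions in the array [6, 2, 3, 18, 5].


For each element, count the later elements that are smaller than it:
  6 (index 0): smaller elements after it = [2, 3, 5] -> 3
  2 (index 1): smaller elements after it = [] -> 0
  3 (index 2): smaller elements after it = [] -> 0
  18 (index 3): smaller elements after it = [5] -> 1
Total inversions = 3 + 0 + 0 + 1 = 4
Final answer: 4


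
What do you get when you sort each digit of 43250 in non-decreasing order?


The number 43250 has digits: 4, 3, 2, 5, 0
Sorted: 0, 2, 3, 4, 5
Joining the sorted digits gives the result.
Final answer: 02345


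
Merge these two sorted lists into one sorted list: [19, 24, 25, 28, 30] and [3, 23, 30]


List A: [19, 24, 25, 28, 30]
List B: [3, 23, 30]
Repeatedly compare the front elements and take the smaller:
  19 vs 3 -> take 3
  19 vs 23 -> take 19
  24 vs 23 -> take 23
  24 vs 30 -> take 24
  25 vs 30 -> take 25
  28 vs 30 -> take 28
  30 vs 30 -> take 30
  A is exhausted; append the rest of B: [30]
Final answer: [3, 19, 23, 24, 25, 28, 30, 30]


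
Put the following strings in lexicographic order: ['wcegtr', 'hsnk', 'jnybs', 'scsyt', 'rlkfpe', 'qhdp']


Compare strings character by character (the first differing letter decides):
  'hsnk' < 'jnybs' since 'h' < 'j' at position 1
  'jnybs' < 'qhdp' since 'j' < 'q' at position 1
  'qhdp' < 'rlkfpe' since 'q' < 'r' at position 1
  'rlkfpe' < 'scsyt' since 'r' < 's' at position 1
  'scsyt' < 'wcegtr' since 's' < 'w' at position 1
Chaining these comparisons gives the alphabetical order.
Final answer: ['hsnk', 'jnybs', 'qhdp', 'rlkfpe', 'scsyt', 'wcegtr']


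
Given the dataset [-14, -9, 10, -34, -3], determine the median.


First, sort the list: [-34, -14, -9, -3, 10]
The list has 5 elements (odd count).
The middle index is 2 (0-based), and the element there is -9.
Final answer: -9


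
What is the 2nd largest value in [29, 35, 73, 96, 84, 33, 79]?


Sort descending: [96, 84, 79, 73, 35, 33, 29]
The 2nd element (1-indexed) is at index 1.
Value = 84
Final answer: 84


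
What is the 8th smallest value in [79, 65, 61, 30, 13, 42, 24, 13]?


Sort ascending: [13, 13, 24, 30, 42, 61, 65, 79]
The 8th element (1-indexed) is at index 7.
Value = 79
Final answer: 79


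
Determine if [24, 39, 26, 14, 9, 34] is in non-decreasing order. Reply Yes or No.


Check consecutive pairs:
  24 <= 39? True
  39 <= 26? False
  26 <= 14? False
  14 <= 9? False
  9 <= 34? True
3 consecutive pair(s) are out of order, so the list is not sorted.
Final answer: No


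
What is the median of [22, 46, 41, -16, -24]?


First, sort the list: [-24, -16, 22, 41, 46]
The list has 5 elements (odd count).
The middle index is 2 (0-based), and the element there is 22.
Final answer: 22


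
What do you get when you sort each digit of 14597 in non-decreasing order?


The number 14597 has digits: 1, 4, 5, 9, 7
Sorted: 1, 4, 5, 7, 9
Joining the sorted digits gives the result.
Final answer: 14579


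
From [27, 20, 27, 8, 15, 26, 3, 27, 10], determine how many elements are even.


Check each element:
  27 is odd
  20 is even
  27 is odd
  8 is even
  15 is odd
  26 is even
  3 is odd
  27 is odd
  10 is even
Evens: [20, 8, 26, 10]
Count of evens = 4
Final answer: 4


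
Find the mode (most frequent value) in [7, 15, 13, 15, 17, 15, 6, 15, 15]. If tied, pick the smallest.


Count the frequency of each value:
  6 appears 1 time(s)
  7 appears 1 time(s)
  13 appears 1 time(s)
  15 appears 5 time(s)
  17 appears 1 time(s)
Maximum frequency is 5.
Only 15 reaches that frequency, so it is the mode.
Final answer: 15


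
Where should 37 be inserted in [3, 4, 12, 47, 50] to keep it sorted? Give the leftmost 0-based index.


List is sorted: [3, 4, 12, 47, 50]
We need the leftmost position where 37 can be inserted, i.e. the first index whose element is >= 37 (or the end of the list if none is).
Binary search with low=0, high=5 (0-based indices):
  low=0, high=5, mid=2: a[2]=12 < 37, so low = 3
  low=3, high=5, mid=4: a[4]=50 >= 37, so high = 4
  low=3, high=4, mid=3: a[3]=47 >= 37, so high = 3
Now low = high = 3, so the insertion index is 3.
Final answer: 3


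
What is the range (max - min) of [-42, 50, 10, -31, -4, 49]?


Maximum value: 50
Minimum value: -42
Range = 50 - (-42) = 92
Final answer: 92


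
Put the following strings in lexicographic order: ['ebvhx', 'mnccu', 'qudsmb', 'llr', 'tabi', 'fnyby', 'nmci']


Compare strings character by character (the first differing letter decides):
  'ebvhx' < 'fnyby' since 'e' < 'f' at position 1
  'fnyby' < 'llr' since 'f' < 'l' at position 1
  'llr' < 'mnccu' since 'l' < 'm' at position 1
  'mnccu' < 'nmci' since 'm' < 'n' at position 1
  'nmci' < 'qudsmb' since 'n' < 'q' at position 1
  'qudsmb' < 'tabi' since 'q' < 't' at position 1
Chaining these comparisons gives the alphabetical order.
Final answer: ['ebvhx', 'fnyby', 'llr', 'mnccu', 'nmci', 'qudsmb', 'tabi']


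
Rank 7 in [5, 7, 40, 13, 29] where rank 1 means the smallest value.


Sort ascending: [5, 7, 13, 29, 40]
Find 7 in the sorted list.
7 is at position 2 (1-indexed).
Final answer: 2


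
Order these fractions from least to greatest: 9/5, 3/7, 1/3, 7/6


Convert to decimal for comparison:
  9/5 = 1.8
  3/7 = 0.4286
  1/3 = 0.3333
  7/6 = 1.1667
Decimals in increasing order: 0.3333 < 0.4286 < 1.1667 < 1.8
Writing each back as its fraction gives the sorted order.
Final answer: 1/3, 3/7, 7/6, 9/5


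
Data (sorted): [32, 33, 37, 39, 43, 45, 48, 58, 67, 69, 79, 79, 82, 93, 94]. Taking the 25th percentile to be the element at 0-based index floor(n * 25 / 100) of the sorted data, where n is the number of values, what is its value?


The dataset has n = 15 elements.
Index = floor(15 * 25 / 100) = floor(375 / 100) = floor(3.75) = 3
Counting from index 0 in the sorted data, the element at index 3 is 39.
Final answer: 39


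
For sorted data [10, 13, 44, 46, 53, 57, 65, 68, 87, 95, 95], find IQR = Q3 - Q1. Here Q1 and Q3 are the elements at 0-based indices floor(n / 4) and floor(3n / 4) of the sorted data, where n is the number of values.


The data has n = 11 elements.
Q1 index = floor(11 / 4) = floor(2.75) = 2; Q3 index = floor(3 * 11 / 4) = floor(8.25) = 8
Q1 = element at index 2 = 44
Q3 = element at index 8 = 87
IQR = 87 - 44 = 43
Final answer: 43


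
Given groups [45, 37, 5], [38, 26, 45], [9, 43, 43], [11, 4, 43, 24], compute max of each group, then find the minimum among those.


Find max of each group:
  Group 1: [45, 37, 5] -> max = 45
  Group 2: [38, 26, 45] -> max = 45
  Group 3: [9, 43, 43] -> max = 43
  Group 4: [11, 4, 43, 24] -> max = 43
Maxes: [45, 45, 43, 43]
Minimum of maxes = 43
Final answer: 43


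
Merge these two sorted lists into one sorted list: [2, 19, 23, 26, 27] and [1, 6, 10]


List A: [2, 19, 23, 26, 27]
List B: [1, 6, 10]
Repeatedly compare the front elements and take the smaller:
  2 vs 1 -> take 1
  2 vs 6 -> take 2
  19 vs 6 -> take 6
  19 vs 10 -> take 10
  B is exhausted; append the rest of A: [19, 23, 26, 27]
Final answer: [1, 2, 6, 10, 19, 23, 26, 27]
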